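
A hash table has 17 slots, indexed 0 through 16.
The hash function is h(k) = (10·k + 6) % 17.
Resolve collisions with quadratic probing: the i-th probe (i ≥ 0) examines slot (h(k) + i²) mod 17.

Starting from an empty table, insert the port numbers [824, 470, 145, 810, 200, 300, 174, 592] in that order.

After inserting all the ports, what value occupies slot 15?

Insert 824: h=1, slot 1 empty -> index 1.
Insert 470: h=14, slot 14 empty -> index 14.
Insert 145: h=11, slot 11 empty -> index 11.
Insert 810: h=14, slot 14 occupied -> index 15.
Insert 200: h=0, slot 0 empty -> index 0.
Insert 300: h=14, slots 14,15,1 occupied -> index 6.
Insert 174: h=12, slot 12 empty -> index 12.
Insert 592: h=10, slot 10 empty -> index 10.
Table: [200, 824, ., ., ., ., 300, ., ., ., 592, 145, 174, ., 470, 810, .]

810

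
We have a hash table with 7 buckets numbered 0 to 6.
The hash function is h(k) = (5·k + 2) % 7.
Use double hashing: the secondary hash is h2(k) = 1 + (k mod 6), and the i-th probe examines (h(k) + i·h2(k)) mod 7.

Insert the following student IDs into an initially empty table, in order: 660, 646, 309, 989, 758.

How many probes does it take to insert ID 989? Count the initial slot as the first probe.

660 hashes to 5; slot 5 is free → place at 5.
646 hashes to 5, h2=5; 5 taken → place at 3.
309 hashes to 0; slot 0 is free → place at 0.
989 hashes to 5, h2=6; 5 taken → place at 4.
758 hashes to 5, h2=3; 5 taken → place at 1.
Table: [309, 758, ∅, 646, 989, 660, ∅]

2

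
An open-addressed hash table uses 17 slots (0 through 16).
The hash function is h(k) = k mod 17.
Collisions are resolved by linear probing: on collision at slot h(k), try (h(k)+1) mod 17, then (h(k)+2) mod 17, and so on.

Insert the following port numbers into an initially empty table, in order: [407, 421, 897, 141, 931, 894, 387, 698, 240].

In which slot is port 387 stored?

Insert 407: h=16, slot 16 empty => index 16.
Insert 421: h=13, slot 13 empty => index 13.
Insert 897: h=13, slot 13 occupied => index 14.
Insert 141: h=5, slot 5 empty => index 5.
Insert 931: h=13, slots 13,14 occupied => index 15.
Insert 894: h=10, slot 10 empty => index 10.
Insert 387: h=13, slots 13,14,15,16 occupied => index 0.
Insert 698: h=1, slot 1 empty => index 1.
Insert 240: h=2, slot 2 empty => index 2.
Table: [387, 698, 240, ., ., 141, ., ., ., ., 894, ., ., 421, 897, 931, 407]

0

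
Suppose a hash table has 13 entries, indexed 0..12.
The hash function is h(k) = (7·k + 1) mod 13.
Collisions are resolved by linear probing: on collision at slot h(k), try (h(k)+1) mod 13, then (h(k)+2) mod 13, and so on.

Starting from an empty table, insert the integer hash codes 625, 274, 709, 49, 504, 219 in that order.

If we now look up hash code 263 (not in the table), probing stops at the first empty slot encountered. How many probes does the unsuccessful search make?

2

625: h=8 → slot 8
274: h=8, probe 8,9 → slot 9
709: h=11 → slot 11
49: h=6 → slot 6
504: h=6, probe 6,7 → slot 7
219: h=0 → slot 0
Table: [219, _, _, _, _, _, 49, 504, 625, 274, _, 709, _]
Lookup 263: h=9, probe 9,10 → slot 10 empty, not found.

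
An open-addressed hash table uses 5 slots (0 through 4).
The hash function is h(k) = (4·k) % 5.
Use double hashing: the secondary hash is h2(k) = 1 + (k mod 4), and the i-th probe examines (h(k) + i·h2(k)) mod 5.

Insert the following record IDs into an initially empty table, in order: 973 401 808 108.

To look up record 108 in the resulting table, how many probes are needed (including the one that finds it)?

4

973 hashes to 2; slot 2 is free => place at 2.
401 hashes to 4; slot 4 is free => place at 4.
808 hashes to 2, h2=1; 2 taken => place at 3.
108 hashes to 2, h2=1; 2,3,4 taken => place at 0.
Table: [108, -, 973, 808, 401]
Lookup 108: h=2, h2=1, probe 2,3,4,0 → found at 0.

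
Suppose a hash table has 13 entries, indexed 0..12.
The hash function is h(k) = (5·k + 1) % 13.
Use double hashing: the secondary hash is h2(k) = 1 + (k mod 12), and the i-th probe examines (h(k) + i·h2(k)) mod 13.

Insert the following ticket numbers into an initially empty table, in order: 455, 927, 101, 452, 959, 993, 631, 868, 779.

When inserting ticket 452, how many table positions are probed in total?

3

455: h=1 → slot 1
927: h=8 → slot 8
101: h=12 → slot 12
452: h=12, h2=9, probe 12,8,4 → slot 4
959: h=12, h2=12, probe 12,11 → slot 11
993: h=0 → slot 0
631: h=10 → slot 10
868: h=12, h2=5, probe 12,4,9 → slot 9
779: h=9, h2=12, probe 9,8,7 → slot 7
Table: [993, 455, -, -, 452, -, -, 779, 927, 868, 631, 959, 101]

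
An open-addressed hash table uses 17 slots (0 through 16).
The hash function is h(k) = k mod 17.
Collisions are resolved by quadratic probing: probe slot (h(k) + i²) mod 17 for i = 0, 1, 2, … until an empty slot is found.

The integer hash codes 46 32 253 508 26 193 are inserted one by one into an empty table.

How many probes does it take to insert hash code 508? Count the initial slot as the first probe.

Insert 46: h=12, slot 12 empty → index 12.
Insert 32: h=15, slot 15 empty → index 15.
Insert 253: h=15, slot 15 occupied → index 16.
Insert 508: h=15, slots 15,16 occupied → index 2.
Insert 26: h=9, slot 9 empty → index 9.
Insert 193: h=6, slot 6 empty → index 6.
Table: [∅, ∅, 508, ∅, ∅, ∅, 193, ∅, ∅, 26, ∅, ∅, 46, ∅, ∅, 32, 253]

3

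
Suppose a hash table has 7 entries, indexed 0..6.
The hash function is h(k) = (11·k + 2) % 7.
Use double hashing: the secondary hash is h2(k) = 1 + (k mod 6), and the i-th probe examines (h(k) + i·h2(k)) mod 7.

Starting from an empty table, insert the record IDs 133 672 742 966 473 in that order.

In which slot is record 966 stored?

4

Insert 133: h=2, slot 2 empty -> index 2.
Insert 672: h=2, h2=1, slot 2 occupied -> index 3.
Insert 742: h=2, h2=5, slot 2 occupied -> index 0.
Insert 966: h=2, h2=1, slots 2,3 occupied -> index 4.
Insert 473: h=4, h2=6, slots 4,3,2 occupied -> index 1.
Table: [742, 473, 133, 672, 966, ∅, ∅]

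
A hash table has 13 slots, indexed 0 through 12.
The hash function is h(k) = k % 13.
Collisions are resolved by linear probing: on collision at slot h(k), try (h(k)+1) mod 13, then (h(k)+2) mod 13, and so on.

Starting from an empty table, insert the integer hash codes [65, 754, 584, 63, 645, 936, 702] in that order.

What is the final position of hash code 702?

Insert 65: h=0, slot 0 empty => index 0.
Insert 754: h=0, slot 0 occupied => index 1.
Insert 584: h=12, slot 12 empty => index 12.
Insert 63: h=11, slot 11 empty => index 11.
Insert 645: h=8, slot 8 empty => index 8.
Insert 936: h=0, slots 0,1 occupied => index 2.
Insert 702: h=0, slots 0,1,2 occupied => index 3.
Table: [65, 754, 936, 702, ., ., ., ., 645, ., ., 63, 584]

3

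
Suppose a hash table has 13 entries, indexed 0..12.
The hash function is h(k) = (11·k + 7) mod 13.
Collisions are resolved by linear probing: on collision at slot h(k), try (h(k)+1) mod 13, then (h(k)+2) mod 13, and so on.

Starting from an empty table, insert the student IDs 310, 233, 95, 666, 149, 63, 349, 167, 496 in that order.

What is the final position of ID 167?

3

310 hashes to 11; slot 11 is free -> place at 11.
233 hashes to 9; slot 9 is free -> place at 9.
95 hashes to 12; slot 12 is free -> place at 12.
666 hashes to 1; slot 1 is free -> place at 1.
149 hashes to 8; slot 8 is free -> place at 8.
63 hashes to 11; 11,12 taken -> place at 0.
349 hashes to 11; 11,12,0,1 taken -> place at 2.
167 hashes to 11; 11,12,0,1,2 taken -> place at 3.
496 hashes to 3; 3 taken -> place at 4.
Table: [63, 666, 349, 167, 496, -, -, -, 149, 233, -, 310, 95]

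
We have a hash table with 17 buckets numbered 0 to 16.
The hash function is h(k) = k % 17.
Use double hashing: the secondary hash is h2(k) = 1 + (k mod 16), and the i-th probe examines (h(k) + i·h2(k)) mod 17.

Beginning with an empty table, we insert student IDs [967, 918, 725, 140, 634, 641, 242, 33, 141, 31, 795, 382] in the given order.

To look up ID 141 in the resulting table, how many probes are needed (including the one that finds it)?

967 hashes to 15; slot 15 is free => place at 15.
918 hashes to 0; slot 0 is free => place at 0.
725 hashes to 11; slot 11 is free => place at 11.
140 hashes to 4; slot 4 is free => place at 4.
634 hashes to 5; slot 5 is free => place at 5.
641 hashes to 12; slot 12 is free => place at 12.
242 hashes to 4, h2=3; 4 taken => place at 7.
33 hashes to 16; slot 16 is free => place at 16.
141 hashes to 5, h2=14; 5 taken => place at 2.
31 hashes to 14; slot 14 is free => place at 14.
795 hashes to 13; slot 13 is free => place at 13.
382 hashes to 8; slot 8 is free => place at 8.
Table: [918, ∅, 141, ∅, 140, 634, ∅, 242, 382, ∅, ∅, 725, 641, 795, 31, 967, 33]
Lookup 141: h=5, h2=14, probe 5,2 → found at 2.

2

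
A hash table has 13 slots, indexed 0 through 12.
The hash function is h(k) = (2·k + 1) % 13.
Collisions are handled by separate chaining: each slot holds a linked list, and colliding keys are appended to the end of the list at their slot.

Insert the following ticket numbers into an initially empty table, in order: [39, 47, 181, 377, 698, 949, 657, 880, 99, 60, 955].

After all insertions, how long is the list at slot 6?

39 → bucket 1
47 → bucket 4
181 → bucket 12
377 → bucket 1 (collision)
698 → bucket 6
949 → bucket 1 (collision)
657 → bucket 2
880 → bucket 6 (collision)
99 → bucket 4 (collision)
60 → bucket 4 (collision)
955 → bucket 0
Final buckets:
0: 955
1: 39 -> 377 -> 949
2: 657
3: _
4: 47 -> 99 -> 60
5: _
6: 698 -> 880
7: _
8: _
9: _
10: _
11: _
12: 181

2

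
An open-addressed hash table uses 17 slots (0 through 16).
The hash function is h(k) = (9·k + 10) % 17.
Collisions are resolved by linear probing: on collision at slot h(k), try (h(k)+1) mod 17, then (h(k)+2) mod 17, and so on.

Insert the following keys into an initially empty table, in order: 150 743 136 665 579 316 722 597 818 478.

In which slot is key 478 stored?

150 hashes to 0; slot 0 is free -> place at 0.
743 hashes to 16; slot 16 is free -> place at 16.
136 hashes to 10; slot 10 is free -> place at 10.
665 hashes to 11; slot 11 is free -> place at 11.
579 hashes to 2; slot 2 is free -> place at 2.
316 hashes to 15; slot 15 is free -> place at 15.
722 hashes to 14; slot 14 is free -> place at 14.
597 hashes to 11; 11 taken -> place at 12.
818 hashes to 11; 11,12 taken -> place at 13.
478 hashes to 11; 11,12,13,14,15,16,0 taken -> place at 1.
Table: [150, 478, 579, _, _, _, _, _, _, _, 136, 665, 597, 818, 722, 316, 743]

1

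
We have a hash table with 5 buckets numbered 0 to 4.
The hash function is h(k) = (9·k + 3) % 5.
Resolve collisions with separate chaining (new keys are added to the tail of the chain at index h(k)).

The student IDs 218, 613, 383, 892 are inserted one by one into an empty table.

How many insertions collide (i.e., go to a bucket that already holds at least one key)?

Insert 218: h=0, bucket 0 empty -> new chain.
Insert 613: h=0, bucket 0 nonempty -> append to chain.
Insert 383: h=0, bucket 0 nonempty -> append to chain.
Insert 892: h=1, bucket 1 empty -> new chain.
Final buckets:
0: 218 -> 613 -> 383
1: 892
2: -
3: -
4: -

2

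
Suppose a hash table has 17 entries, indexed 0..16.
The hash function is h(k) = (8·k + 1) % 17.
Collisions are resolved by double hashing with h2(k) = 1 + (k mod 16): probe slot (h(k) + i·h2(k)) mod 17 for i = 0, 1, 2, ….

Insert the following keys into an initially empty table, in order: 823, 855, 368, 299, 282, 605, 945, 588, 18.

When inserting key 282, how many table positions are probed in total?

3

823: h=6 → slot 6
855: h=7 → slot 7
368: h=4 → slot 4
299: h=13 → slot 13
282: h=13, h2=11, probe 13,7,1 → slot 1
605: h=13, h2=14, probe 13,10 → slot 10
945: h=13, h2=2, probe 13,15 → slot 15
588: h=13, h2=13, probe 13,9 → slot 9
18: h=9, h2=3, probe 9,12 → slot 12
Table: [_, 282, _, _, 368, _, 823, 855, _, 588, 605, _, 18, 299, _, 945, _]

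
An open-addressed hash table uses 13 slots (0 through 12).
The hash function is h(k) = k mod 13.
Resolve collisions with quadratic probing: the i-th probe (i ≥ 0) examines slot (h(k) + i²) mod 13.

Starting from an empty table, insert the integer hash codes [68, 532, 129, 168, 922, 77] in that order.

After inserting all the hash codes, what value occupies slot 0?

129

68 hashes to 3; slot 3 is free → place at 3.
532 hashes to 12; slot 12 is free → place at 12.
129 hashes to 12; 12 taken → place at 0.
168 hashes to 12; 12,0,3 taken → place at 8.
922 hashes to 12; 12,0,3,8 taken → place at 2.
77 hashes to 12; 12,0,3,8,2 taken → place at 11.
Table: [129, _, 922, 68, _, _, _, _, 168, _, _, 77, 532]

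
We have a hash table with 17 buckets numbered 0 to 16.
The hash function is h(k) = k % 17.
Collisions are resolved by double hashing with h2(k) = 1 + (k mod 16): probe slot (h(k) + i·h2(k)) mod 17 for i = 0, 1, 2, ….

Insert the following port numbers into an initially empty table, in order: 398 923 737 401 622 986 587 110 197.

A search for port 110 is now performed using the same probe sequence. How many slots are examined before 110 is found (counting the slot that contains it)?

3

Insert 398: h=7, slot 7 empty => index 7.
Insert 923: h=5, slot 5 empty => index 5.
Insert 737: h=6, slot 6 empty => index 6.
Insert 401: h=10, slot 10 empty => index 10.
Insert 622: h=10, h2=15, slot 10 occupied => index 8.
Insert 986: h=0, slot 0 empty => index 0.
Insert 587: h=9, slot 9 empty => index 9.
Insert 110: h=8, h2=15, slots 8,6 occupied => index 4.
Insert 197: h=10, h2=6, slot 10 occupied => index 16.
Table: [986, _, _, _, 110, 923, 737, 398, 622, 587, 401, _, _, _, _, _, 197]
Lookup 110: h=8, h2=15, probe 8,6,4 → found at 4.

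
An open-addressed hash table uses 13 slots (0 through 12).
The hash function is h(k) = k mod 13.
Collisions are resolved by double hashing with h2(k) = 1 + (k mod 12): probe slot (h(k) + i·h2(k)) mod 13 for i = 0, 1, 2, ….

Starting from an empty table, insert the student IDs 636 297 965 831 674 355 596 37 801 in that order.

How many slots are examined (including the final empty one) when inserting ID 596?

636 hashes to 12; slot 12 is free → place at 12.
297 hashes to 11; slot 11 is free → place at 11.
965 hashes to 3; slot 3 is free → place at 3.
831 hashes to 12, h2=4; 12,3 taken → place at 7.
674 hashes to 11, h2=3; 11 taken → place at 1.
355 hashes to 4; slot 4 is free → place at 4.
596 hashes to 11, h2=9; 11,7,3,12 taken → place at 8.
37 hashes to 11, h2=2; 11 taken → place at 0.
801 hashes to 8, h2=10; 8 taken → place at 5.
Table: [37, 674, -, 965, 355, 801, -, 831, 596, -, -, 297, 636]

5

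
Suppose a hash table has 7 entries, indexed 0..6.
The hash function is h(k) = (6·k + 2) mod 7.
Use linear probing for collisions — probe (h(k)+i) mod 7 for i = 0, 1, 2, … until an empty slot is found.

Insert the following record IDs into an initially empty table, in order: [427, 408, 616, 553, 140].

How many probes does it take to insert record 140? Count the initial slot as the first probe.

427 hashes to 2; slot 2 is free → place at 2.
408 hashes to 0; slot 0 is free → place at 0.
616 hashes to 2; 2 taken → place at 3.
553 hashes to 2; 2,3 taken → place at 4.
140 hashes to 2; 2,3,4 taken → place at 5.
Table: [408, ∅, 427, 616, 553, 140, ∅]

4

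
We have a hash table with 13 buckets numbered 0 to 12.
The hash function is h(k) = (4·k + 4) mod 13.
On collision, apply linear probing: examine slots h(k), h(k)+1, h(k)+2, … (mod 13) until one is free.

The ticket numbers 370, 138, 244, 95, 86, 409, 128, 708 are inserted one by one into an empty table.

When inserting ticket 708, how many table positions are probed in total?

Insert 370: h=2, slot 2 empty => index 2.
Insert 138: h=10, slot 10 empty => index 10.
Insert 244: h=5, slot 5 empty => index 5.
Insert 95: h=7, slot 7 empty => index 7.
Insert 86: h=10, slot 10 occupied => index 11.
Insert 409: h=2, slot 2 occupied => index 3.
Insert 128: h=9, slot 9 empty => index 9.
Insert 708: h=2, slots 2,3 occupied => index 4.
Table: [-, -, 370, 409, 708, 244, -, 95, -, 128, 138, 86, -]

3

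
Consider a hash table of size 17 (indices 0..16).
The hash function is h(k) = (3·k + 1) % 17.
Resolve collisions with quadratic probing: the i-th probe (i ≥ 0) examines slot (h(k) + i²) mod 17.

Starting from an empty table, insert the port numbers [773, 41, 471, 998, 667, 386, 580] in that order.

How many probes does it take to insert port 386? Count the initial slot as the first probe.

3

773 hashes to 8; slot 8 is free -> place at 8.
41 hashes to 5; slot 5 is free -> place at 5.
471 hashes to 3; slot 3 is free -> place at 3.
998 hashes to 3; 3 taken -> place at 4.
667 hashes to 13; slot 13 is free -> place at 13.
386 hashes to 3; 3,4 taken -> place at 7.
580 hashes to 7; 7,8 taken -> place at 11.
Table: [., ., ., 471, 998, 41, ., 386, 773, ., ., 580, ., 667, ., ., .]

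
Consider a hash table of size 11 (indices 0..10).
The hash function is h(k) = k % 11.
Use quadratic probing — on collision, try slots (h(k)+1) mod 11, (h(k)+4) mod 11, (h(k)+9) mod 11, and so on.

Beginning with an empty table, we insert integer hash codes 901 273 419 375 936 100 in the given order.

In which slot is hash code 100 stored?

Insert 901: h=10, slot 10 empty => index 10.
Insert 273: h=9, slot 9 empty => index 9.
Insert 419: h=1, slot 1 empty => index 1.
Insert 375: h=1, slot 1 occupied => index 2.
Insert 936: h=1, slots 1,2 occupied => index 5.
Insert 100: h=1, slots 1,2,5,10 occupied => index 6.
Table: [_, 419, 375, _, _, 936, 100, _, _, 273, 901]

6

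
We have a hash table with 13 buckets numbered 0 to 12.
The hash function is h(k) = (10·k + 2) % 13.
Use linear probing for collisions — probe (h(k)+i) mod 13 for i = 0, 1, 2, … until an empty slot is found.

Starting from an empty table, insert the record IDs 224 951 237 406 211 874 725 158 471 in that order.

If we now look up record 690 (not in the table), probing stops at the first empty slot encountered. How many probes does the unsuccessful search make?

4

224 hashes to 6; slot 6 is free => place at 6.
951 hashes to 9; slot 9 is free => place at 9.
237 hashes to 6; 6 taken => place at 7.
406 hashes to 6; 6,7 taken => place at 8.
211 hashes to 6; 6,7,8,9 taken => place at 10.
874 hashes to 6; 6,7,8,9,10 taken => place at 11.
725 hashes to 11; 11 taken => place at 12.
158 hashes to 9; 9,10,11,12 taken => place at 0.
471 hashes to 6; 6,7,8,9,10,11,12,0 taken => place at 1.
Table: [158, 471, _, _, _, _, 224, 237, 406, 951, 211, 874, 725]
Lookup 690: h=12, probe 12,0,1,2 → slot 2 empty, not found.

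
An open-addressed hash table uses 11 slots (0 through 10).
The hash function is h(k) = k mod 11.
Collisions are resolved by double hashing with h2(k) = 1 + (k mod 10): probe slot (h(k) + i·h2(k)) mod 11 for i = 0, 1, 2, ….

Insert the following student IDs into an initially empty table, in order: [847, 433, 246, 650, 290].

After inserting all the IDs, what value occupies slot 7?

246

847: h=0 => slot 0
433: h=4 => slot 4
246: h=4, h2=7, probe 4,0,7 => slot 7
650: h=1 => slot 1
290: h=4, h2=1, probe 4,5 => slot 5
Table: [847, 650, ., ., 433, 290, ., 246, ., ., .]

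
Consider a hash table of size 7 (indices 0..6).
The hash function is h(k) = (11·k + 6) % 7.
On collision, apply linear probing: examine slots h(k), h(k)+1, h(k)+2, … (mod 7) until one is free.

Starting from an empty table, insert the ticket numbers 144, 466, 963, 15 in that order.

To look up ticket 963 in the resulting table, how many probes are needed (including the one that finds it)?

3

144 hashes to 1; slot 1 is free => place at 1.
466 hashes to 1; 1 taken => place at 2.
963 hashes to 1; 1,2 taken => place at 3.
15 hashes to 3; 3 taken => place at 4.
Table: [., 144, 466, 963, 15, ., .]
Lookup 963: h=1, probe 1,2,3 → found at 3.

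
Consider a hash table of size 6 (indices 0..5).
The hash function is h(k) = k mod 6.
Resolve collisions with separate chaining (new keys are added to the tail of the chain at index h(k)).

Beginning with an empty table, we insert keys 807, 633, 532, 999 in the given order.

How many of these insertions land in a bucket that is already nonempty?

807 -> bucket 3
633 -> bucket 3 (collision)
532 -> bucket 4
999 -> bucket 3 (collision)
Final buckets:
0: —
1: —
2: —
3: 807 -> 633 -> 999
4: 532
5: —

2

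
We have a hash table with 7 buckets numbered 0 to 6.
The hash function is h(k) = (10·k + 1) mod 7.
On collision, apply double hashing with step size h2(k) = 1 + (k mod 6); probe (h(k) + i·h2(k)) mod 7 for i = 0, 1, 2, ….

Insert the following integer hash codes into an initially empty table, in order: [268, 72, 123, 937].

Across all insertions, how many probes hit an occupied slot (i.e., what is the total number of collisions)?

268 hashes to 0; slot 0 is free → place at 0.
72 hashes to 0, h2=1; 0 taken → place at 1.
123 hashes to 6; slot 6 is free → place at 6.
937 hashes to 5; slot 5 is free → place at 5.
Table: [268, 72, ., ., ., 937, 123]

1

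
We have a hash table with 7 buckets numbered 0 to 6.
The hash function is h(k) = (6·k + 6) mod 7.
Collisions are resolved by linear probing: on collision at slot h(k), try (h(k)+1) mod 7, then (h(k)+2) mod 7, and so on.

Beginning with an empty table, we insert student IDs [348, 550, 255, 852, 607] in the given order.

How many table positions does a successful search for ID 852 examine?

348: h=1 → slot 1
550: h=2 → slot 2
255: h=3 → slot 3
852: h=1, probe 1,2,3,4 → slot 4
607: h=1, probe 1,2,3,4,5 → slot 5
Table: [_, 348, 550, 255, 852, 607, _]
Lookup 852: h=1, probe 1,2,3,4 → found at 4.

4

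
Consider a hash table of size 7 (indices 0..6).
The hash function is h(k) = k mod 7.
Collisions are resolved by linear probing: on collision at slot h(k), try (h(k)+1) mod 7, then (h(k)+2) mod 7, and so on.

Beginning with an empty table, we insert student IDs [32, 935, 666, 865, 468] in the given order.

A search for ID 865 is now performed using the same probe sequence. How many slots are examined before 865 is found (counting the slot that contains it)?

3

Insert 32: h=4, slot 4 empty → index 4.
Insert 935: h=4, slot 4 occupied → index 5.
Insert 666: h=1, slot 1 empty → index 1.
Insert 865: h=4, slots 4,5 occupied → index 6.
Insert 468: h=6, slot 6 occupied → index 0.
Table: [468, 666, ∅, ∅, 32, 935, 865]
Lookup 865: h=4, probe 4,5,6 → found at 6.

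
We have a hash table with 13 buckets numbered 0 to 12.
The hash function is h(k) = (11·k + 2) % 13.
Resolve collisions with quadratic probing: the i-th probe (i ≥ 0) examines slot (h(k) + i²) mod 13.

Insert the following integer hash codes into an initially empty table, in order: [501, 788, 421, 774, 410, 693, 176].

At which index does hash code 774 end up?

2

501 hashes to 1; slot 1 is free => place at 1.
788 hashes to 12; slot 12 is free => place at 12.
421 hashes to 5; slot 5 is free => place at 5.
774 hashes to 1; 1 taken => place at 2.
410 hashes to 1; 1,2,5 taken => place at 10.
693 hashes to 7; slot 7 is free => place at 7.
176 hashes to 1; 1,2,5,10 taken => place at 4.
Table: [∅, 501, 774, ∅, 176, 421, ∅, 693, ∅, ∅, 410, ∅, 788]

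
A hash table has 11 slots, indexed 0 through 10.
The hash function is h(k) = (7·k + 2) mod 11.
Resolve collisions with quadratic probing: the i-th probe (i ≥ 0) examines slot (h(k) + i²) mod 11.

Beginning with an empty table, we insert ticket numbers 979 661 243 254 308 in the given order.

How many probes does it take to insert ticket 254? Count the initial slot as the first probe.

4

979: h=2 -> slot 2
661: h=9 -> slot 9
243: h=9, probe 9,10 -> slot 10
254: h=9, probe 9,10,2,7 -> slot 7
308: h=2, probe 2,3 -> slot 3
Table: [_, _, 979, 308, _, _, _, 254, _, 661, 243]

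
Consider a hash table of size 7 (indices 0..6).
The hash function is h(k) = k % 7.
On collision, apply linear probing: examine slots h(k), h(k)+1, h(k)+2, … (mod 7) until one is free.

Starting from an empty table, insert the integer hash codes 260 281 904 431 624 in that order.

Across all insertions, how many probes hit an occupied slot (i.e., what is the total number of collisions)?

260 hashes to 1; slot 1 is free → place at 1.
281 hashes to 1; 1 taken → place at 2.
904 hashes to 1; 1,2 taken → place at 3.
431 hashes to 4; slot 4 is free → place at 4.
624 hashes to 1; 1,2,3,4 taken → place at 5.
Table: [_, 260, 281, 904, 431, 624, _]

7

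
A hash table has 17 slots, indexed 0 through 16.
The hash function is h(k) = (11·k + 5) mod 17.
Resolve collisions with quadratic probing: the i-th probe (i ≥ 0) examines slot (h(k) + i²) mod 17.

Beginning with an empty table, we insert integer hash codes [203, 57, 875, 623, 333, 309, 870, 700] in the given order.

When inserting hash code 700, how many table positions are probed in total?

6

Insert 203: h=11, slot 11 empty → index 11.
Insert 57: h=3, slot 3 empty → index 3.
Insert 875: h=8, slot 8 empty → index 8.
Insert 623: h=7, slot 7 empty → index 7.
Insert 333: h=13, slot 13 empty → index 13.
Insert 309: h=4, slot 4 empty → index 4.
Insert 870: h=4, slot 4 occupied → index 5.
Insert 700: h=4, slots 4,5,8,13,3 occupied → index 12.
Table: [_, _, _, 57, 309, 870, _, 623, 875, _, _, 203, 700, 333, _, _, _]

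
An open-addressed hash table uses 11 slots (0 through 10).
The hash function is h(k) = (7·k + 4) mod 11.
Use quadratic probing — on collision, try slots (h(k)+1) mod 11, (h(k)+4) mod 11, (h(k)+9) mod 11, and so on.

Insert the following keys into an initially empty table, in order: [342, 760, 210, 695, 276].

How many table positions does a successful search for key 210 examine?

342: h=0 => slot 0
760: h=0, probe 0,1 => slot 1
210: h=0, probe 0,1,4 => slot 4
695: h=7 => slot 7
276: h=0, probe 0,1,4,9 => slot 9
Table: [342, 760, ., ., 210, ., ., 695, ., 276, .]
Lookup 210: h=0, probe 0,1,4 → found at 4.

3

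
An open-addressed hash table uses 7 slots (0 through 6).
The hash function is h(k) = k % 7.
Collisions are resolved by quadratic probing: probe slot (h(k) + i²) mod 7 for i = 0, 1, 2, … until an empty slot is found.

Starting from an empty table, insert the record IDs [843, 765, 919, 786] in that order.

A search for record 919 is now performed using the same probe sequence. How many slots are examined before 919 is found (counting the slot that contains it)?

843: h=3 => slot 3
765: h=2 => slot 2
919: h=2, probe 2,3,6 => slot 6
786: h=2, probe 2,3,6,4 => slot 4
Table: [., ., 765, 843, 786, ., 919]
Lookup 919: h=2, probe 2,3,6 → found at 6.

3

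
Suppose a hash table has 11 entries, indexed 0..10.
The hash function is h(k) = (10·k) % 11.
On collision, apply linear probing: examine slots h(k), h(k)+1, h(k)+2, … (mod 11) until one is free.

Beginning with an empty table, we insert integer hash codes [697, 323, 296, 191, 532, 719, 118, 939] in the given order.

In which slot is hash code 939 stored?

2

697 hashes to 7; slot 7 is free => place at 7.
323 hashes to 7; 7 taken => place at 8.
296 hashes to 1; slot 1 is free => place at 1.
191 hashes to 7; 7,8 taken => place at 9.
532 hashes to 7; 7,8,9 taken => place at 10.
719 hashes to 7; 7,8,9,10 taken => place at 0.
118 hashes to 3; slot 3 is free => place at 3.
939 hashes to 7; 7,8,9,10,0,1 taken => place at 2.
Table: [719, 296, 939, 118, ∅, ∅, ∅, 697, 323, 191, 532]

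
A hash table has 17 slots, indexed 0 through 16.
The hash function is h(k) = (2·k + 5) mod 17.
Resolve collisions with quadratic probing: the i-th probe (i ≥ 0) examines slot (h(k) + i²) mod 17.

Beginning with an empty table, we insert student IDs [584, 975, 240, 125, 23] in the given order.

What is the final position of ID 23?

Insert 584: h=0, slot 0 empty → index 0.
Insert 975: h=0, slot 0 occupied → index 1.
Insert 240: h=9, slot 9 empty → index 9.
Insert 125: h=0, slots 0,1 occupied → index 4.
Insert 23: h=0, slots 0,1,4,9 occupied → index 16.
Table: [584, 975, ., ., 125, ., ., ., ., 240, ., ., ., ., ., ., 23]

16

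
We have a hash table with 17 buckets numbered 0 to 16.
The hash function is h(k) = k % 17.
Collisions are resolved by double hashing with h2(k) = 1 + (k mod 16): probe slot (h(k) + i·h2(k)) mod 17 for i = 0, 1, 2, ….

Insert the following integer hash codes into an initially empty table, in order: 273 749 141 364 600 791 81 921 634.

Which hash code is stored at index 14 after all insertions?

Insert 273: h=1, slot 1 empty => index 1.
Insert 749: h=1, h2=14, slot 1 occupied => index 15.
Insert 141: h=5, slot 5 empty => index 5.
Insert 364: h=7, slot 7 empty => index 7.
Insert 600: h=5, h2=9, slot 5 occupied => index 14.
Insert 791: h=9, slot 9 empty => index 9.
Insert 81: h=13, slot 13 empty => index 13.
Insert 921: h=3, slot 3 empty => index 3.
Insert 634: h=5, h2=11, slot 5 occupied => index 16.
Table: [-, 273, -, 921, -, 141, -, 364, -, 791, -, -, -, 81, 600, 749, 634]

600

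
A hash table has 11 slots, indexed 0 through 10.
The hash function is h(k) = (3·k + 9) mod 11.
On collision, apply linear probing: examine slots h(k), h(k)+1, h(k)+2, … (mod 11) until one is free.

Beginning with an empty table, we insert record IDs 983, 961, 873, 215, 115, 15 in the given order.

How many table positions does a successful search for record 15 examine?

5

983: h=10 -> slot 10
961: h=10, probe 10,0 -> slot 0
873: h=10, probe 10,0,1 -> slot 1
215: h=5 -> slot 5
115: h=2 -> slot 2
15: h=10, probe 10,0,1,2,3 -> slot 3
Table: [961, 873, 115, 15, -, 215, -, -, -, -, 983]
Lookup 15: h=10, probe 10,0,1,2,3 → found at 3.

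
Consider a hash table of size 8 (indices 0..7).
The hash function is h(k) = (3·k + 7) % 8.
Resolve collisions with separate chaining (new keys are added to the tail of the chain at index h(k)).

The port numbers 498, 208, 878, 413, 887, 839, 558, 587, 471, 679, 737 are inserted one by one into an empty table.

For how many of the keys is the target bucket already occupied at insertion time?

4

498 → bucket 5
208 → bucket 7
878 → bucket 1
413 → bucket 6
887 → bucket 4
839 → bucket 4 (collision)
558 → bucket 1 (collision)
587 → bucket 0
471 → bucket 4 (collision)
679 → bucket 4 (collision)
737 → bucket 2
Final buckets:
0: 587
1: 878 -> 558
2: 737
3: —
4: 887 -> 839 -> 471 -> 679
5: 498
6: 413
7: 208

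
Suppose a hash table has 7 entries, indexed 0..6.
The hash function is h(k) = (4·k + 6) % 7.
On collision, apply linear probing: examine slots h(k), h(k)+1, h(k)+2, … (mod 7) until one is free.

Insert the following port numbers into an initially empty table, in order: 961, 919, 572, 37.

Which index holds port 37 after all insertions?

961 hashes to 0; slot 0 is free → place at 0.
919 hashes to 0; 0 taken → place at 1.
572 hashes to 5; slot 5 is free → place at 5.
37 hashes to 0; 0,1 taken → place at 2.
Table: [961, 919, 37, ∅, ∅, 572, ∅]

2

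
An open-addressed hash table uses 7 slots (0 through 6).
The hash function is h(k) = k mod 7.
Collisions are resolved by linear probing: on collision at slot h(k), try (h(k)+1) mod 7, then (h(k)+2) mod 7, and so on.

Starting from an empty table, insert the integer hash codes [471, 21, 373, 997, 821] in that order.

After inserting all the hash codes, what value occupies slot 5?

471: h=2 => slot 2
21: h=0 => slot 0
373: h=2, probe 2,3 => slot 3
997: h=3, probe 3,4 => slot 4
821: h=2, probe 2,3,4,5 => slot 5
Table: [21, ∅, 471, 373, 997, 821, ∅]

821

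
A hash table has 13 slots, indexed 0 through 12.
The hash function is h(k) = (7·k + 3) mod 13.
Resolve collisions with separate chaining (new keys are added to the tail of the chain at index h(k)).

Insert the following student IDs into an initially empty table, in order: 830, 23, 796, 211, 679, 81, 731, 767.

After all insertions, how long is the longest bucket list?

5

Insert 830: h=2, bucket 2 empty → new chain.
Insert 23: h=8, bucket 8 empty → new chain.
Insert 796: h=11, bucket 11 empty → new chain.
Insert 211: h=11, bucket 11 nonempty → append to chain.
Insert 679: h=11, bucket 11 nonempty → append to chain.
Insert 81: h=11, bucket 11 nonempty → append to chain.
Insert 731: h=11, bucket 11 nonempty → append to chain.
Insert 767: h=3, bucket 3 empty → new chain.
Final buckets:
0: _
1: _
2: 830
3: 767
4: _
5: _
6: _
7: _
8: 23
9: _
10: _
11: 796 -> 211 -> 679 -> 81 -> 731
12: _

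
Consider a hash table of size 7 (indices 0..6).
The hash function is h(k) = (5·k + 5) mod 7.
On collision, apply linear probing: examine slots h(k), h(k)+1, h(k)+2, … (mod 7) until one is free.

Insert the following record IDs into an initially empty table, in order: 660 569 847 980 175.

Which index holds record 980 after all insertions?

6

Insert 660: h=1, slot 1 empty => index 1.
Insert 569: h=1, slot 1 occupied => index 2.
Insert 847: h=5, slot 5 empty => index 5.
Insert 980: h=5, slot 5 occupied => index 6.
Insert 175: h=5, slots 5,6 occupied => index 0.
Table: [175, 660, 569, —, —, 847, 980]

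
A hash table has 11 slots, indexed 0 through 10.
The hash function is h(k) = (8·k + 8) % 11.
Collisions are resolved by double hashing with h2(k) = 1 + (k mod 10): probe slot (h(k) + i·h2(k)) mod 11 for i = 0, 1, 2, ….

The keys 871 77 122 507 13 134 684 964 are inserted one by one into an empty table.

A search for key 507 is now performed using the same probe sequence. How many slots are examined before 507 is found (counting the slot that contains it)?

Insert 871: h=2, slot 2 empty -> index 2.
Insert 77: h=8, slot 8 empty -> index 8.
Insert 122: h=5, slot 5 empty -> index 5.
Insert 507: h=5, h2=8, slots 5,2 occupied -> index 10.
Insert 13: h=2, h2=4, slot 2 occupied -> index 6.
Insert 134: h=2, h2=5, slot 2 occupied -> index 7.
Insert 684: h=2, h2=5, slots 2,7 occupied -> index 1.
Insert 964: h=9, slot 9 empty -> index 9.
Table: [∅, 684, 871, ∅, ∅, 122, 13, 134, 77, 964, 507]
Lookup 507: h=5, h2=8, probe 5,2,10 → found at 10.

3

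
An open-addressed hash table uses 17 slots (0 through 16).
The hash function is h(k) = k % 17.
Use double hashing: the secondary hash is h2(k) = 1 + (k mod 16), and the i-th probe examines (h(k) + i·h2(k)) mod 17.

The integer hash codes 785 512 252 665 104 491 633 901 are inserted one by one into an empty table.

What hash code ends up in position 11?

785: h=3 => slot 3
512: h=2 => slot 2
252: h=14 => slot 14
665: h=2, h2=10, probe 2,12 => slot 12
104: h=2, h2=9, probe 2,11 => slot 11
491: h=15 => slot 15
633: h=4 => slot 4
901: h=0 => slot 0
Table: [901, ∅, 512, 785, 633, ∅, ∅, ∅, ∅, ∅, ∅, 104, 665, ∅, 252, 491, ∅]

104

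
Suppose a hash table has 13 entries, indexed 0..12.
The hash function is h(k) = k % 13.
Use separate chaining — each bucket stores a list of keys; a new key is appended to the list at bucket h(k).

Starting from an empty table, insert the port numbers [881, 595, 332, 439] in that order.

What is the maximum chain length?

3

Insert 881: h=10, bucket 10 empty → new chain.
Insert 595: h=10, bucket 10 nonempty → append to chain.
Insert 332: h=7, bucket 7 empty → new chain.
Insert 439: h=10, bucket 10 nonempty → append to chain.
Final buckets:
0: -
1: -
2: -
3: -
4: -
5: -
6: -
7: 332
8: -
9: -
10: 881 -> 595 -> 439
11: -
12: -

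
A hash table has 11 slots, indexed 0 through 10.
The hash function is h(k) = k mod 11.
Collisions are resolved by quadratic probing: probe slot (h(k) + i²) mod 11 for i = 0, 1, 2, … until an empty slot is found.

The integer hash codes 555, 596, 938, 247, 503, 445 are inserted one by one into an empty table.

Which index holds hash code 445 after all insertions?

9

555: h=5 => slot 5
596: h=2 => slot 2
938: h=3 => slot 3
247: h=5, probe 5,6 => slot 6
503: h=8 => slot 8
445: h=5, probe 5,6,9 => slot 9
Table: [—, —, 596, 938, —, 555, 247, —, 503, 445, —]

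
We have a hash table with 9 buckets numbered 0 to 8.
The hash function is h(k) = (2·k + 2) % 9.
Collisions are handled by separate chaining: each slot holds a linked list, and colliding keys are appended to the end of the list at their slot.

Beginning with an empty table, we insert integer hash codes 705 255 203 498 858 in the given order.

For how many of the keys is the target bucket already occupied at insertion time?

3

Insert 705: h=8, bucket 8 empty → new chain.
Insert 255: h=8, bucket 8 nonempty → append to chain.
Insert 203: h=3, bucket 3 empty → new chain.
Insert 498: h=8, bucket 8 nonempty → append to chain.
Insert 858: h=8, bucket 8 nonempty → append to chain.
Final buckets:
0: -
1: -
2: -
3: 203
4: -
5: -
6: -
7: -
8: 705 -> 255 -> 498 -> 858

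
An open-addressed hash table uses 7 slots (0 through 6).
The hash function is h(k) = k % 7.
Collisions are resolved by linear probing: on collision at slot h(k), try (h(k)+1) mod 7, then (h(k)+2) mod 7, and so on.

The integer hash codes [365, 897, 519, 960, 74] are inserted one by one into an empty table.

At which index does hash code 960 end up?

4

Insert 365: h=1, slot 1 empty => index 1.
Insert 897: h=1, slot 1 occupied => index 2.
Insert 519: h=1, slots 1,2 occupied => index 3.
Insert 960: h=1, slots 1,2,3 occupied => index 4.
Insert 74: h=4, slot 4 occupied => index 5.
Table: [-, 365, 897, 519, 960, 74, -]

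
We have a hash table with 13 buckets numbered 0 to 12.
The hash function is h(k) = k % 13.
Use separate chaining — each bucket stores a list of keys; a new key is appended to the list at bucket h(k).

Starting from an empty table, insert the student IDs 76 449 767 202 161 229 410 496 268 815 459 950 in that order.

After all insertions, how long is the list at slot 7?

76 -> bucket 11
449 -> bucket 7
767 -> bucket 0
202 -> bucket 7 (collision)
161 -> bucket 5
229 -> bucket 8
410 -> bucket 7 (collision)
496 -> bucket 2
268 -> bucket 8 (collision)
815 -> bucket 9
459 -> bucket 4
950 -> bucket 1
Final buckets:
0: 767
1: 950
2: 496
3: ∅
4: 459
5: 161
6: ∅
7: 449 -> 202 -> 410
8: 229 -> 268
9: 815
10: ∅
11: 76
12: ∅

3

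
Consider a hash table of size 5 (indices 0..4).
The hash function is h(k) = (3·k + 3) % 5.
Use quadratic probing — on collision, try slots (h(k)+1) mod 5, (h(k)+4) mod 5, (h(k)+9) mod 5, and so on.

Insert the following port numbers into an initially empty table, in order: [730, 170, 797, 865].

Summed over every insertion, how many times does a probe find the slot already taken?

4

730 hashes to 3; slot 3 is free -> place at 3.
170 hashes to 3; 3 taken -> place at 4.
797 hashes to 4; 4 taken -> place at 0.
865 hashes to 3; 3,4 taken -> place at 2.
Table: [797, ., 865, 730, 170]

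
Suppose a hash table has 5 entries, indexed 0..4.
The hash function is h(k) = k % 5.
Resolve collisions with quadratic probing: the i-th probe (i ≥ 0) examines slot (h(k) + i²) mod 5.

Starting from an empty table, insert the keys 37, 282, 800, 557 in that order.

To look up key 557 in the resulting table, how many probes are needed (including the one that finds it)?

3

37: h=2 -> slot 2
282: h=2, probe 2,3 -> slot 3
800: h=0 -> slot 0
557: h=2, probe 2,3,1 -> slot 1
Table: [800, 557, 37, 282, —]
Lookup 557: h=2, probe 2,3,1 → found at 1.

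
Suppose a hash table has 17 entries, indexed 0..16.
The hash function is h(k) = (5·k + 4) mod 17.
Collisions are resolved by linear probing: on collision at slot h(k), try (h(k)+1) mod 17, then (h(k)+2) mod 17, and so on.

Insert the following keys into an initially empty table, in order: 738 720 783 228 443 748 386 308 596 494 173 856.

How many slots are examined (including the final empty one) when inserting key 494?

Insert 738: h=5, slot 5 empty → index 5.
Insert 720: h=0, slot 0 empty → index 0.
Insert 783: h=9, slot 9 empty → index 9.
Insert 228: h=5, slot 5 occupied → index 6.
Insert 443: h=9, slot 9 occupied → index 10.
Insert 748: h=4, slot 4 empty → index 4.
Insert 386: h=13, slot 13 empty → index 13.
Insert 308: h=14, slot 14 empty → index 14.
Insert 596: h=9, slots 9,10 occupied → index 11.
Insert 494: h=9, slots 9,10,11 occupied → index 12.
Insert 173: h=2, slot 2 empty → index 2.
Insert 856: h=0, slot 0 occupied → index 1.
Table: [720, 856, 173, ∅, 748, 738, 228, ∅, ∅, 783, 443, 596, 494, 386, 308, ∅, ∅]

4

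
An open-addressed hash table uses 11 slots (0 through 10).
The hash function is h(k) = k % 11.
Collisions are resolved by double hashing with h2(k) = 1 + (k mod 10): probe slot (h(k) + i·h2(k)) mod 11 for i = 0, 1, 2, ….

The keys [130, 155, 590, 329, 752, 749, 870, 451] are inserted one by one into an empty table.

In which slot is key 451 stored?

6

Insert 130: h=9, slot 9 empty => index 9.
Insert 155: h=1, slot 1 empty => index 1.
Insert 590: h=7, slot 7 empty => index 7.
Insert 329: h=10, slot 10 empty => index 10.
Insert 752: h=4, slot 4 empty => index 4.
Insert 749: h=1, h2=10, slot 1 occupied => index 0.
Insert 870: h=1, h2=1, slot 1 occupied => index 2.
Insert 451: h=0, h2=2, slots 0,2,4 occupied => index 6.
Table: [749, 155, 870, —, 752, —, 451, 590, —, 130, 329]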